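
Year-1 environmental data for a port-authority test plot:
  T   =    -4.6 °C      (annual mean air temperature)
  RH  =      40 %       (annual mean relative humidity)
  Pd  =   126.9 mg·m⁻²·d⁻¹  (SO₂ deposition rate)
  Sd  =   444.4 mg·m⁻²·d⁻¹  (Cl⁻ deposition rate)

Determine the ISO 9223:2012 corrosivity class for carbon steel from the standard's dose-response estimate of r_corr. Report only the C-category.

carbon steel: temperature factor f = +0.150·(-14.6) = -2.1900
  sulphur-dioxide contribution → 5.471 μm/a
  chloride contribution → 13.92 μm/a
  ⇒ r_corr(carbon steel) = 19.39 μm/a
Category bounds: 1.3…25 μm/a bracket r_corr ⇒ C2

C2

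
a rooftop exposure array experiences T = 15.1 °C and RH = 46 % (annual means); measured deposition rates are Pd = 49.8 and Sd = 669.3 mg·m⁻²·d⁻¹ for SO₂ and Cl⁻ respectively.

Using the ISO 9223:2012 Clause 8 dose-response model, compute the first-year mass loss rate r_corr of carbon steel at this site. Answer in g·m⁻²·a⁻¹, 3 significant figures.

r_corr = 580 g·m⁻²·a⁻¹

carbon steel: temperature factor f = -0.054·(5.1) = -0.2754
  SO₂ term: 1.77·49.8^0.52·exp(0.02·46-0.2754) = 25.73
  Sd branch = 0.102·Sd^0.62·e^(0.033·RH+0.04·T) = 48.09 μm/a
  r_corr = 25.73 + 48.09 = 73.82 μm/a
Convert to mass loss: 73.82 μm/a × 7.85 g/cm³ = 579.5 g·m⁻²·a⁻¹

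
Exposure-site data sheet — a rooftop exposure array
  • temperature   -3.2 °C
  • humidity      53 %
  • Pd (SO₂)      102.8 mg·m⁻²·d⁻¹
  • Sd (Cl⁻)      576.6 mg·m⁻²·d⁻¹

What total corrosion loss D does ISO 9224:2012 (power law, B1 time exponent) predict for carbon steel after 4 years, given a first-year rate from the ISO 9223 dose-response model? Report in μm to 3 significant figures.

carbon steel: temperature factor f = +0.150·(-13.2) = -1.9800
  Pd branch = 1.77·Pd^0.52·e^(0.02·RH+f) = 7.846 μm/a
  Sd branch = 0.102·Sd^0.62·e^(0.033·RH+0.04·T) = 26.57 μm/a
  sum: 7.846 + 26.57 → r_corr = 34.41 μm/a
Long-term exponent b (ISO 9224 Table 2, B1) = 0.523
  D(4) = 34.41 × 4^0.523 = 34.41 × 2.065 = 71.06 μm

D(4) = 71.1 μm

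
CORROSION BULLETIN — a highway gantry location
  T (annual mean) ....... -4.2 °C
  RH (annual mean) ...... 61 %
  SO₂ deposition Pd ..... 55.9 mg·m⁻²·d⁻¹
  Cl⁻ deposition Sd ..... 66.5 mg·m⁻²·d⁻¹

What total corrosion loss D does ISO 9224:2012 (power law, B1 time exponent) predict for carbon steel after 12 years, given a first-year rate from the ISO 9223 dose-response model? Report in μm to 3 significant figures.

carbon steel: temperature factor f = +0.150·(-14.2) = -2.1300
  sulphur-dioxide contribution → 5.773 μm/a
  chloride contribution → 8.71 μm/a
  ⇒ r_corr(carbon steel) = 14.48 μm/a
Long-term exponent b (ISO 9224 Table 2, B1) = 0.523
  D(12) = 14.48 × 12^0.523 = 14.48 × 3.668 = 53.12 μm

D(12) = 53.1 μm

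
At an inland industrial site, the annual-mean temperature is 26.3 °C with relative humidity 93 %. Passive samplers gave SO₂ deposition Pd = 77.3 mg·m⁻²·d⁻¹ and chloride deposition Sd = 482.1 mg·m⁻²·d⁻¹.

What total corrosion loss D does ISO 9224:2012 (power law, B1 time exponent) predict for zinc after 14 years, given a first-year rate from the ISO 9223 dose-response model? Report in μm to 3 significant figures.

zinc: temperature factor f = -0.071·(16.3) = -1.1573
  sulphur-dioxide contribution → 1.98 μm/a
  chloride contribution → 11.65 μm/a
  total first-year rate 13.63 μm/a
Power-law: D(14) = r_corr · 14^0.813
  D(14) = 13.63 × 14^0.813 = 13.63 × 8.547 = 116.5 μm

D(14) = 117 μm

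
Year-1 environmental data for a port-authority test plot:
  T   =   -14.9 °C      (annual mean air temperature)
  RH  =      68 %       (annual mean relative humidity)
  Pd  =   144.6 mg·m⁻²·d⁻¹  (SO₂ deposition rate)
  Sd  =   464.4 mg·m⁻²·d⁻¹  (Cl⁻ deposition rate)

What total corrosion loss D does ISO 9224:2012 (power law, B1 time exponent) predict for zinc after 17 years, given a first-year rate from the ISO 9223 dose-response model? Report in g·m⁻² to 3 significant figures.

D(17) = 93.0 g·m⁻²

zinc: f(T) = +0.038·(T−10) [T≤10 °C] = -0.9462
  SO₂ term: 0.0129·144.6^0.44·exp(0.046·68-0.9462) = 1.02
  Sd branch = 0.0175·Sd^0.57·e^(0.008·RH+0.085·T) = 0.2814 μm/a
  r_corr = 1.02 + 0.2814 = 1.301 μm/a
Power-law: D(17) = r_corr · 17^0.813
  D(17) = 1.301 × 17^0.813 = 1.301 × 10.01 = 13.03 μm
  Mass loss = 13.03 μm × 7.14 g/cm³ = 93 g·m⁻²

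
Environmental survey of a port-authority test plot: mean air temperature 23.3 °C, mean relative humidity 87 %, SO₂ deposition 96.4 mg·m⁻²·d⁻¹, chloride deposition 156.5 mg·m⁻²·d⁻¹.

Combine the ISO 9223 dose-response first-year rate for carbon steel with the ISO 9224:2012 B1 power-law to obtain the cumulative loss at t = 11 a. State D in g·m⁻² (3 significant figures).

D(11) = 4.34e+03 g·m⁻²

carbon steel: f(T) = -0.054·(T−10) [T>10 °C] = -0.7182
  SO₂ term: 1.77·96.4^0.52·exp(0.02·87-0.7182) = 52.9
  Cl⁻ term: 0.102·156.5^0.62·exp(0.033·87+0.04·23.3) = 104.9
  sum: 52.9 + 104.9 → r_corr = 157.8 μm/a
ISO 9224: D(t) = r_corr · t^b with b = 0.523 (carbon steel, B1)
  D(11) = 157.8 × 11^0.523 = 157.8 × 3.505 = 553.1 μm
  Mass loss = 553.1 μm × 7.85 g/cm³ = 4342 g·m⁻²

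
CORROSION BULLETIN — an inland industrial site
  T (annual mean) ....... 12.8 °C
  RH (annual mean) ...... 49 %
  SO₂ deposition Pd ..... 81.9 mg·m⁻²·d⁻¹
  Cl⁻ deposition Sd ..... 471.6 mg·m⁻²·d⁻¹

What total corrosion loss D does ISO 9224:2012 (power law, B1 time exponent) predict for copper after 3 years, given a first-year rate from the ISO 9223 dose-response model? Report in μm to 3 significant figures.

D(3) = 1.73 μm

copper: f(T) = -0.080·(T−10) [T>10 °C] = -0.2240
  sulphur-dioxide contribution → 0.2399 μm/a
  chloride contribution → 0.5903 μm/a
  total first-year rate 0.8302 μm/a
Long-term exponent b (ISO 9224 Table 2, B1) = 0.667
  D(3) = 0.8302 × 3^0.667 = 0.8302 × 2.081 = 1.727 μm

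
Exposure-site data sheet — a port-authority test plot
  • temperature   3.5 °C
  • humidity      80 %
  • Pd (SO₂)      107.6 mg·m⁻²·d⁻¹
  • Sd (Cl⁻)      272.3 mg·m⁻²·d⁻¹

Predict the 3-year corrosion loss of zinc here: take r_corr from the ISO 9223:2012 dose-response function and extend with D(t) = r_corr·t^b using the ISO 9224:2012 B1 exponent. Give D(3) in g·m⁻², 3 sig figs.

zinc: f(T) = +0.038·(T−10) [T≤10 °C] = -0.2470
  sulphur-dioxide contribution → 3.13 μm/a
  chloride contribution → 1.092 μm/a
  total first-year rate 4.222 μm/a
ISO 9224: D(t) = r_corr · t^b with b = 0.813 (zinc, B1)
  D(3) = 4.222 × 3^0.813 = 4.222 × 2.443 = 10.31 μm
  Mass loss = 10.31 μm × 7.14 g/cm³ = 73.63 g·m⁻²

D(3) = 73.6 g·m⁻²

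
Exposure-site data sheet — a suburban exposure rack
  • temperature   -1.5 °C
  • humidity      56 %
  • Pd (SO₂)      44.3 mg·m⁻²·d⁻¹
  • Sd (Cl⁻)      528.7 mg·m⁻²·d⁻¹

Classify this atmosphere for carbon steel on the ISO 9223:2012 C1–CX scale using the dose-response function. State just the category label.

C3

carbon steel: temperature factor f = +0.150·(-11.5) = -1.7250
  sulphur-dioxide contribution → 6.94 μm/a
  chloride contribution → 29.75 μm/a
  total first-year rate 36.69 μm/a
Category bounds: 25…50 μm/a bracket r_corr ⇒ C3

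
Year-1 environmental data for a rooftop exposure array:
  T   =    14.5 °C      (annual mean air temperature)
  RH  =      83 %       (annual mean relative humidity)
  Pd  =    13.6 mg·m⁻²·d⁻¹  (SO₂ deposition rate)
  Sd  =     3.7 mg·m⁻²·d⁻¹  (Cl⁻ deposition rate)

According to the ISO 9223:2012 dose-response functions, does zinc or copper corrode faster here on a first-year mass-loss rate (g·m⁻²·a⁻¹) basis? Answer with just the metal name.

zinc: T>10 °C ⇒ hinge -0.071·(14.5−10) = -0.3195
  SO₂ term: 0.0129·13.6^0.44·exp(0.046·83-0.3195) = 1.345
  Cl⁻ term: 0.0175·3.7^0.57·exp(0.008·83+0.085·14.5) = 0.2458
  r_corr = 1.345 + 0.2458 = 1.591 μm/a
  mass loss = 1.591 μm/a × 7.14 g/cm³ = 11.36 g·m⁻²·a⁻¹
copper: temperature factor f = -0.080·(4.5) = -0.3600
  Pd branch = 0.0053·Pd^0.26·e^(0.059·RH+f) = 0.9759 μm/a
  Cl⁻ term: 0.01025·3.7^0.27·exp(0.036·83+0.049·14.5) = 0.5894
  sum: 0.9759 + 0.5894 → r_corr = 1.565 μm/a
  mass loss = 1.565 μm/a × 8.96 g/cm³ = 14.02 g·m⁻²·a⁻¹
Ordering by g·m⁻²·a⁻¹: copper (14) > zinc (11.4)

copper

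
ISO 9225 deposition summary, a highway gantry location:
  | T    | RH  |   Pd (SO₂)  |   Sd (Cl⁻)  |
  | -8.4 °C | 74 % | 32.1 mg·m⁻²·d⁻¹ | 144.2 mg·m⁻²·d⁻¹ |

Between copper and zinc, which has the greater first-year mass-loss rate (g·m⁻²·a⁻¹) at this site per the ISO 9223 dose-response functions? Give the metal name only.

copper: temperature factor f = +0.126·(-18.4) = -2.3184
  sulphur-dioxide contribution → 0.1012 μm/a
  chloride contribution → 0.3731 μm/a
  total first-year rate 0.4743 μm/a
  mass loss = 0.4743 μm/a × 8.96 g/cm³ = 4.25 g·m⁻²·a⁻¹
zinc: f(T) = +0.038·(T−10) [T≤10 °C] = -0.6992
  sulphur-dioxide contribution → 0.8874 μm/a
  chloride contribution → 0.2634 μm/a
  total first-year rate 1.151 μm/a
  mass loss = 1.151 μm/a × 7.14 g/cm³ = 8.217 g·m⁻²·a⁻¹
Ordering by g·m⁻²·a⁻¹: zinc (8.22) > copper (4.25)

zinc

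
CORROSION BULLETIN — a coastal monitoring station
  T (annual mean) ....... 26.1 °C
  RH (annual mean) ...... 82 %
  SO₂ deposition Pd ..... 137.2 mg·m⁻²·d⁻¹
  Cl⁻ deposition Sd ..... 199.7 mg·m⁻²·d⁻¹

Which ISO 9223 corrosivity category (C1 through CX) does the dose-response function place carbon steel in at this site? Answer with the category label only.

carbon steel: T>10 °C ⇒ hinge -0.054·(26.1−10) = -0.8694
  SO₂ term: 1.77·137.2^0.52·exp(0.02·82-0.8694) = 49.44
  Cl⁻ term: 0.102·199.7^0.62·exp(0.033·82+0.04·26.1) = 115.7
  sum: 49.44 + 115.7 → r_corr = 165.2 μm/a
ISO 9223 Table 2 (carbon steel): 80 < 165 ≤ 200 μm/a ⇒ C5

C5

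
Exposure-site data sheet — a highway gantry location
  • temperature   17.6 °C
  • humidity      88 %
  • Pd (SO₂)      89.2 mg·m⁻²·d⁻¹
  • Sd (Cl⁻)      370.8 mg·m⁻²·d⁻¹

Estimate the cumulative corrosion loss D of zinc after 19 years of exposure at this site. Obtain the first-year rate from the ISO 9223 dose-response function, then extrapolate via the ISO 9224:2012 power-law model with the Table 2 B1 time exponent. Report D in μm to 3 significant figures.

zinc: temperature factor f = -0.071·(7.6) = -0.5396
  SO₂ term: 0.0129·89.2^0.44·exp(0.046·88-0.5396) = 3.108
  Cl⁻ term: 0.0175·370.8^0.57·exp(0.008·88+0.085·17.6) = 4.601
  r_corr = 3.108 + 4.601 = 7.709 μm/a
Power-law: D(19) = r_corr · 19^0.813
  D(19) = 7.709 × 19^0.813 = 7.709 × 10.96 = 84.46 μm

D(19) = 84.5 μm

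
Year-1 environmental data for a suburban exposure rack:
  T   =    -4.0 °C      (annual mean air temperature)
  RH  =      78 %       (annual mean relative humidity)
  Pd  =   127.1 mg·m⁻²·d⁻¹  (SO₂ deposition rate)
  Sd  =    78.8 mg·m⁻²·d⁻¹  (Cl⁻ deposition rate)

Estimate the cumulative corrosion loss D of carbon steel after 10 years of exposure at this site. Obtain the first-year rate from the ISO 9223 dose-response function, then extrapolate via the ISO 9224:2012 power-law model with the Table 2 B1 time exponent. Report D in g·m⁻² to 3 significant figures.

D(10) = 783 g·m⁻²

carbon steel: f(T) = +0.150·(T−10) [T≤10 °C] = -2.1000
  sulphur-dioxide contribution → 12.81 μm/a
  chloride contribution → 17.09 μm/a
  total first-year rate 29.91 μm/a
Long-term exponent b (ISO 9224 Table 2, B1) = 0.523
  D(10) = 29.91 × 10^0.523 = 29.91 × 3.334 = 99.71 μm
  Mass loss = 99.71 μm × 7.85 g/cm³ = 782.7 g·m⁻²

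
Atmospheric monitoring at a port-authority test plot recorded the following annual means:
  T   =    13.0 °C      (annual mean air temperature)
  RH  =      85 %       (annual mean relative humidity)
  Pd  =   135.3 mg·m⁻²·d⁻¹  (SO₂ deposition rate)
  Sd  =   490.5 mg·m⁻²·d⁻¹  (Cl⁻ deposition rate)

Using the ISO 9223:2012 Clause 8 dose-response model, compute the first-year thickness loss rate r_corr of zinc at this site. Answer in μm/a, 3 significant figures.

zinc: temperature factor f = -0.071·(3.0) = -0.2130
  sulphur-dioxide contribution → 4.508 μm/a
  chloride contribution → 3.564 μm/a
  total first-year rate 8.071 μm/a

r_corr = 8.07 μm/a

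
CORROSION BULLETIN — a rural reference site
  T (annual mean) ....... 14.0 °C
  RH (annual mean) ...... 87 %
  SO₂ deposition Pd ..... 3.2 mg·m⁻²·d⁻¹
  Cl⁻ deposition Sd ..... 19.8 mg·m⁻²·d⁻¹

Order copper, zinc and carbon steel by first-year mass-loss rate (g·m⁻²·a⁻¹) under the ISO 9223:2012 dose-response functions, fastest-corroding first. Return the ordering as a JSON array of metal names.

["carbon steel", "copper", "zinc"]

copper: T>10 °C ⇒ hinge -0.080·(14.0−10) = -0.3200
  Pd branch = 0.0053·Pd^0.26·e^(0.059·RH+f) = 0.8828 μm/a
  Sd branch = 0.01025·Sd^0.27·e^(0.036·RH+0.049·T) = 1.045 μm/a
  sum: 0.8828 + 1.045 → r_corr = 1.927 μm/a
  mass loss = 1.927 μm/a × 8.96 g/cm³ = 17.27 g·m⁻²·a⁻¹
zinc: T>10 °C ⇒ hinge -0.071·(14.0−10) = -0.2840
  Pd branch = 0.0129·Pd^0.44·e^(0.046·RH+f) = 0.8863 μm/a
  Cl⁻ term: 0.0175·19.8^0.57·exp(0.008·87+0.085·14.0) = 0.6327
  r_corr = 0.8863 + 0.6327 = 1.519 μm/a
  mass loss = 1.519 μm/a × 7.14 g/cm³ = 10.85 g·m⁻²·a⁻¹
carbon steel: T>10 °C ⇒ hinge -0.054·(14.0−10) = -0.2160
  Pd branch = 1.77·Pd^0.52·e^(0.02·RH+f) = 14.88 μm/a
  Cl⁻ term: 0.102·19.8^0.62·exp(0.033·87+0.04·14.0) = 20.07
  r_corr = 14.88 + 20.07 = 34.95 μm/a
  mass loss = 34.95 μm/a × 7.85 g/cm³ = 274.4 g·m⁻²·a⁻¹
Ordering by g·m⁻²·a⁻¹: carbon steel (274) > copper (17.3) > zinc (10.8)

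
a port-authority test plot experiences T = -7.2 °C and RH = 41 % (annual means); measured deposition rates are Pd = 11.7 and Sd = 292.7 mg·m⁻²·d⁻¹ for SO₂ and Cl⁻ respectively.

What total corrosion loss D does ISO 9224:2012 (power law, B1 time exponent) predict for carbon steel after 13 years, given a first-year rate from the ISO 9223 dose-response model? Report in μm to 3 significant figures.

carbon steel: f(T) = +0.150·(T−10) [T≤10 °C] = -2.5800
  sulphur-dioxide contribution → 1.094 μm/a
  chloride contribution → 10.01 μm/a
  total first-year rate 11.1 μm/a
Power-law: D(13) = r_corr · 13^0.523
  D(13) = 11.1 × 13^0.523 = 11.1 × 3.825 = 42.46 μm

D(13) = 42.5 μm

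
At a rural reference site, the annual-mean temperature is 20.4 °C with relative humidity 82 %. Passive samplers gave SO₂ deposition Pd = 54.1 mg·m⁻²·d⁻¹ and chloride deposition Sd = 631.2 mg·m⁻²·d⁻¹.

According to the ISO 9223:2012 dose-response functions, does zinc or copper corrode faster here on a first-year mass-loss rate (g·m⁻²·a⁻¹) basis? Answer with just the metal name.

zinc

zinc: f(T) = -0.071·(T−10) [T>10 °C] = -0.7384
  Pd branch = 0.0129·Pd^0.44·e^(0.046·RH+f) = 1.551 μm/a
  Sd branch = 0.0175·Sd^0.57·e^(0.008·RH+0.085·T) = 7.535 μm/a
  sum: 1.551 + 7.535 → r_corr = 9.086 μm/a
  mass loss = 9.086 μm/a × 7.14 g/cm³ = 64.88 g·m⁻²·a⁻¹
copper: f(T) = -0.080·(T−10) [T>10 °C] = -0.8320
  SO₂ term: 0.0053·54.1^0.26·exp(0.059·82-0.8320) = 0.8217
  Sd branch = 0.01025·Sd^0.27·e^(0.036·RH+0.049·T) = 3.04 μm/a
  r_corr = 0.8217 + 3.04 = 3.862 μm/a
  mass loss = 3.862 μm/a × 8.96 g/cm³ = 34.6 g·m⁻²·a⁻¹
Ordering by g·m⁻²·a⁻¹: zinc (64.9) > copper (34.6)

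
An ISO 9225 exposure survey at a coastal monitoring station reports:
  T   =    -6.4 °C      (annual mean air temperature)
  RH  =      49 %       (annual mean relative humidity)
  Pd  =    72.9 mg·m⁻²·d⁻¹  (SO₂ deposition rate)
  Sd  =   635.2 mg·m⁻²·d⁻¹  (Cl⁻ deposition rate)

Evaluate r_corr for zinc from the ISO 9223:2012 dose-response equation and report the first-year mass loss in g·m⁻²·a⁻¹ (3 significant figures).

zinc: temperature factor f = +0.038·(-16.4) = -0.6232
  SO₂ term: 0.0129·72.9^0.44·exp(0.046·49-0.6232) = 0.4349
  Cl⁻ term: 0.0175·635.2^0.57·exp(0.008·49+0.085·-6.4) = 0.5952
  sum: 0.4349 + 0.5952 → r_corr = 1.03 μm/a
Convert to mass loss: 1.03 μm/a × 7.14 g/cm³ = 7.355 g·m⁻²·a⁻¹

r_corr = 7.36 g·m⁻²·a⁻¹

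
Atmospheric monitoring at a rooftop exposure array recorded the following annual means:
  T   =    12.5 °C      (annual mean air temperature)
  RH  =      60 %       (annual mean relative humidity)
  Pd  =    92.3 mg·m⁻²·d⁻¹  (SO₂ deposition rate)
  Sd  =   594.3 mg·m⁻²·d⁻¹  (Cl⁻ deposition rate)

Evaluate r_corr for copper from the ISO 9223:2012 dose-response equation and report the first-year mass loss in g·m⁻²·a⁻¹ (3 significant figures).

r_corr = 12.6 g·m⁻²·a⁻¹

copper: f(T) = -0.080·(T−10) [T>10 °C] = -0.2000
  Pd branch = 0.0053·Pd^0.26·e^(0.059·RH+f) = 0.485 μm/a
  Sd branch = 0.01025·Sd^0.27·e^(0.036·RH+0.049·T) = 0.92 μm/a
  sum: 0.485 + 0.92 → r_corr = 1.405 μm/a
Convert to mass loss: 1.405 μm/a × 8.96 g/cm³ = 12.59 g·m⁻²·a⁻¹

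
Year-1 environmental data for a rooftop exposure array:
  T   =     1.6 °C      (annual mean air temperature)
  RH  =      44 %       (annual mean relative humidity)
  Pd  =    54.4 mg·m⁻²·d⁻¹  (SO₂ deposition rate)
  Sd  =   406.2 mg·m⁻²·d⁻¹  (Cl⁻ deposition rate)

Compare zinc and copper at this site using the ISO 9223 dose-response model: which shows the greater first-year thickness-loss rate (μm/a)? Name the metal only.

zinc: temperature factor f = +0.038·(-8.4) = -0.3192
  sulphur-dioxide contribution → 0.4118 μm/a
  chloride contribution → 0.8749 μm/a
  total first-year rate 1.287 μm/a
copper: temperature factor f = +0.126·(-8.4) = -1.0584
  sulphur-dioxide contribution → 0.06971 μm/a
  chloride contribution → 0.2736 μm/a
  ⇒ r_corr(copper) = 0.3433 μm/a
Ordering by μm/a: zinc (1.29) > copper (0.343)

zinc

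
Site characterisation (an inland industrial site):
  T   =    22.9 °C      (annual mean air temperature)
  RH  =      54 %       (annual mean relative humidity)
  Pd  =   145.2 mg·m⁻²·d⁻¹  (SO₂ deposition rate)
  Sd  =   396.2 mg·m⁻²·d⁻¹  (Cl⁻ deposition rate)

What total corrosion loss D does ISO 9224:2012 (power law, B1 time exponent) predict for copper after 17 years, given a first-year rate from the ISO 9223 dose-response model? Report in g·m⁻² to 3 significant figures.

copper: f(T) = -0.080·(T−10) [T>10 °C] = -1.0320
  sulphur-dioxide contribution → 0.1667 μm/a
  chloride contribution → 1.106 μm/a
  total first-year rate 1.273 μm/a
ISO 9224: D(t) = r_corr · t^b with b = 0.667 (copper, B1)
  D(17) = 1.273 × 17^0.667 = 1.273 × 6.618 = 8.422 μm
  Mass loss = 8.422 μm × 8.96 g/cm³ = 75.46 g·m⁻²

D(17) = 75.5 g·m⁻²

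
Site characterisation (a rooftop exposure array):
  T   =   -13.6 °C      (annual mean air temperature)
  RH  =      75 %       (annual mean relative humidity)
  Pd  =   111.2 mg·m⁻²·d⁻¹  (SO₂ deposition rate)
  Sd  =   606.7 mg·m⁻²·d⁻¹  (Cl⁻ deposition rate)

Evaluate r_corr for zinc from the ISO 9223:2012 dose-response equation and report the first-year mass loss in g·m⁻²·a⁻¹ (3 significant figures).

zinc: temperature factor f = +0.038·(-23.6) = -0.8968
  Pd branch = 0.0129·Pd^0.44·e^(0.046·RH+f) = 1.317 μm/a
  Sd branch = 0.0175·Sd^0.57·e^(0.008·RH+0.085·T) = 0.3871 μm/a
  r_corr = 1.317 + 0.3871 = 1.705 μm/a
Convert to mass loss: 1.705 μm/a × 7.14 g/cm³ = 12.17 g·m⁻²·a⁻¹

r_corr = 12.2 g·m⁻²·a⁻¹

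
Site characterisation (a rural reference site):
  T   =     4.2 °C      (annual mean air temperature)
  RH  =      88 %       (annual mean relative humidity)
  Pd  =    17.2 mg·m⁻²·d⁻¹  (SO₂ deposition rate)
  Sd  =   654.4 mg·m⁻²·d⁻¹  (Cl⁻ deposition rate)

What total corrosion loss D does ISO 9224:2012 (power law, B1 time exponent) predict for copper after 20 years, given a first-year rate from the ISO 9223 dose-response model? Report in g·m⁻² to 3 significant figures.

copper: T≤10 °C ⇒ hinge +0.126·(4.2−10) = -0.7308
  SO₂ term: 0.0053·17.2^0.26·exp(0.059·88-0.7308) = 0.9616
  Sd branch = 0.01025·Sd^0.27·e^(0.036·RH+0.049·T) = 1.723 μm/a
  r_corr = 0.9616 + 1.723 = 2.684 μm/a
Power-law: D(20) = r_corr · 20^0.667
  D(20) = 2.684 × 20^0.667 = 2.684 × 7.375 = 19.8 μm
  Mass loss = 19.8 μm × 8.96 g/cm³ = 177.4 g·m⁻²

D(20) = 177 g·m⁻²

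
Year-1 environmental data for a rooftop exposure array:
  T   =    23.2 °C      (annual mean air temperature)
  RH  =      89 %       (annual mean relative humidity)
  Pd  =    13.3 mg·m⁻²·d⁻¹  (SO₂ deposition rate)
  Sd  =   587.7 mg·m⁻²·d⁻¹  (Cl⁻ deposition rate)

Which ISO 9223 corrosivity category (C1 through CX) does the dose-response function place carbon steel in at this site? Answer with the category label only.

CX

carbon steel: f(T) = -0.054·(T−10) [T>10 °C] = -0.7128
  Pd branch = 1.77·Pd^0.52·e^(0.02·RH+f) = 19.76 μm/a
  Sd branch = 0.102·Sd^0.62·e^(0.033·RH+0.04·T) = 253.5 μm/a
  sum: 19.76 + 253.5 → r_corr = 273.3 μm/a
Category bounds: 200…700 μm/a bracket r_corr ⇒ CX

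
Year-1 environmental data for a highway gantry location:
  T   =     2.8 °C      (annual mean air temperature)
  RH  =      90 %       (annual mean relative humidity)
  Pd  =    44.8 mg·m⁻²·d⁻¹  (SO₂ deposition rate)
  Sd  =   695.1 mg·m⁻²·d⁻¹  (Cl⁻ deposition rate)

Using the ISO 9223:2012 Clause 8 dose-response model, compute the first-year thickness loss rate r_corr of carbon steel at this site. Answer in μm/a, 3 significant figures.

carbon steel: T≤10 °C ⇒ hinge +0.150·(2.8−10) = -1.0800
  sulphur-dioxide contribution → 26.26 μm/a
  chloride contribution → 128.6 μm/a
  ⇒ r_corr(carbon steel) = 154.8 μm/a

r_corr = 155 μm/a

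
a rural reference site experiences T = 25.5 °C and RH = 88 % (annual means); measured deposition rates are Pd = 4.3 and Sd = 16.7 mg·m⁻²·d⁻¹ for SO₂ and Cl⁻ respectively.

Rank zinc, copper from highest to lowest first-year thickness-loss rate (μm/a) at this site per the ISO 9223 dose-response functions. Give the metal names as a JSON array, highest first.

["copper", "zinc"]

zinc: temperature factor f = -0.071·(15.5) = -1.1005
  SO₂ term: 0.0129·4.3^0.44·exp(0.046·88-1.1005) = 0.4671
  Cl⁻ term: 0.0175·16.7^0.57·exp(0.008·88+0.085·25.5) = 1.538
  r_corr = 0.4671 + 1.538 = 2.005 μm/a
copper: T>10 °C ⇒ hinge -0.080·(25.5−10) = -1.2400
  Pd branch = 0.0053·Pd^0.26·e^(0.059·RH+f) = 0.403 μm/a
  Cl⁻ term: 0.01025·16.7^0.27·exp(0.036·88+0.049·25.5) = 1.817
  sum: 0.403 + 1.817 → r_corr = 2.22 μm/a
Ordering by μm/a: copper (2.22) > zinc (2.01)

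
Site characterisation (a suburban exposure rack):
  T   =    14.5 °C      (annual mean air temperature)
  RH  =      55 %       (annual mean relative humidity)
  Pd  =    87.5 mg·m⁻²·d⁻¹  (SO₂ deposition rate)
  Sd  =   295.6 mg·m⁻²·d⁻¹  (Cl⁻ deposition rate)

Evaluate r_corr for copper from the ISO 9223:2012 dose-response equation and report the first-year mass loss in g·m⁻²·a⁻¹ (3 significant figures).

copper: temperature factor f = -0.080·(4.5) = -0.3600
  SO₂ term: 0.0053·87.5^0.26·exp(0.059·55-0.3600) = 0.3035
  Cl⁻ term: 0.01025·295.6^0.27·exp(0.036·55+0.049·14.5) = 0.7019
  sum: 0.3035 + 0.7019 → r_corr = 1.005 μm/a
Convert to mass loss: 1.005 μm/a × 8.96 g/cm³ = 9.008 g·m⁻²·a⁻¹

r_corr = 9.01 g·m⁻²·a⁻¹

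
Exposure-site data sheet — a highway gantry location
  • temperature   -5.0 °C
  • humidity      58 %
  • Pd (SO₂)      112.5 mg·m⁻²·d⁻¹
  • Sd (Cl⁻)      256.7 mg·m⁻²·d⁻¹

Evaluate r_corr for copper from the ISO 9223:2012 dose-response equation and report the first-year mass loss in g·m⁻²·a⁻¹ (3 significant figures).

copper: temperature factor f = +0.126·(-15.0) = -1.8900
  sulphur-dioxide contribution → 0.08374 μm/a
  chloride contribution → 0.2895 μm/a
  ⇒ r_corr(copper) = 0.3733 μm/a
Convert to mass loss: 0.3733 μm/a × 8.96 g/cm³ = 3.344 g·m⁻²·a⁻¹

r_corr = 3.34 g·m⁻²·a⁻¹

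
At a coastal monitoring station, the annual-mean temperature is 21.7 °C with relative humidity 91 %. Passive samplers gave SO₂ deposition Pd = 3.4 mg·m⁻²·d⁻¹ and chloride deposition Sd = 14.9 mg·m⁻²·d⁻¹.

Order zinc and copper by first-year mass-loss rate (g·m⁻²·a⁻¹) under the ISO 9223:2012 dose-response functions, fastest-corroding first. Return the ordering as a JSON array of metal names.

zinc: T>10 °C ⇒ hinge -0.071·(21.7−10) = -0.8307
  Pd branch = 0.0129·Pd^0.44·e^(0.046·RH+f) = 0.6333 μm/a
  Cl⁻ term: 0.0175·14.9^0.57·exp(0.008·91+0.085·21.7) = 1.069
  sum: 0.6333 + 1.069 → r_corr = 1.702 μm/a
  mass loss = 1.702 μm/a × 7.14 g/cm³ = 12.15 g·m⁻²·a⁻¹
copper: f(T) = -0.080·(T−10) [T>10 °C] = -0.9360
  SO₂ term: 0.0053·3.4^0.26·exp(0.059·91-0.9360) = 0.6133
  Cl⁻ term: 0.01025·14.9^0.27·exp(0.036·91+0.049·21.7) = 1.629
  sum: 0.6133 + 1.629 → r_corr = 2.243 μm/a
  mass loss = 2.243 μm/a × 8.96 g/cm³ = 20.09 g·m⁻²·a⁻¹
Ordering by g·m⁻²·a⁻¹: copper (20.1) > zinc (12.2)

["copper", "zinc"]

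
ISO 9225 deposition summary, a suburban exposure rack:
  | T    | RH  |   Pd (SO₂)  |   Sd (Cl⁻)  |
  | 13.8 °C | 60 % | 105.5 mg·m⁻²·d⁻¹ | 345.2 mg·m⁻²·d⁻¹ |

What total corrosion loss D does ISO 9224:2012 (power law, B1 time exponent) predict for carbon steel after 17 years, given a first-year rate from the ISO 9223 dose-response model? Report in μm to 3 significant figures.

D(17) = 449 μm

carbon steel: f(T) = -0.054·(T−10) [T>10 °C] = -0.2052
  sulphur-dioxide contribution → 53.96 μm/a
  chloride contribution → 48.07 μm/a
  ⇒ r_corr(carbon steel) = 102 μm/a
Long-term exponent b (ISO 9224 Table 2, B1) = 0.523
  D(17) = 102 × 17^0.523 = 102 × 4.401 = 449 μm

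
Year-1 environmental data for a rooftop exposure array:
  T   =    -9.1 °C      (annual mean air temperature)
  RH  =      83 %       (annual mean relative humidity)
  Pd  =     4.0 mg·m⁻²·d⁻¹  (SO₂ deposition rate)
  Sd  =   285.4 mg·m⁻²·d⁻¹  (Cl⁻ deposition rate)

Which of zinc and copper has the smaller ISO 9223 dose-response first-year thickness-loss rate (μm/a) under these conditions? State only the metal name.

zinc: f(T) = +0.038·(T−10) [T≤10 °C] = -0.7258
  sulphur-dioxide contribution → 0.5229 μm/a
  chloride contribution → 0.3936 μm/a
  ⇒ r_corr(zinc) = 0.9165 μm/a
copper: temperature factor f = +0.126·(-19.1) = -2.4066
  sulphur-dioxide contribution → 0.0917 μm/a
  chloride contribution → 0.5994 μm/a
  total first-year rate 0.6911 μm/a
Ordering by μm/a: zinc (0.917) > copper (0.691)

copper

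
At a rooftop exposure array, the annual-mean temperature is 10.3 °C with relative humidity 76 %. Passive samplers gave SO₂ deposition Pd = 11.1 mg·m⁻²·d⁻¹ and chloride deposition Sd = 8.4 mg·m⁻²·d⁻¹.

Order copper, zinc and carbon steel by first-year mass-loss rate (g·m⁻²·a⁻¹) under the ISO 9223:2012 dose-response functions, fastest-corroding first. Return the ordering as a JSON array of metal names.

copper: T>10 °C ⇒ hinge -0.080·(10.3−10) = -0.0240
  sulphur-dioxide contribution → 0.8571 μm/a
  chloride contribution → 0.4653 μm/a
  total first-year rate 1.322 μm/a
  mass loss = 1.322 μm/a × 8.96 g/cm³ = 11.85 g·m⁻²·a⁻¹
zinc: f(T) = -0.071·(T−10) [T>10 °C] = -0.0213
  sulphur-dioxide contribution → 1.201 μm/a
  chloride contribution → 0.2595 μm/a
  ⇒ r_corr(zinc) = 1.461 μm/a
  mass loss = 1.461 μm/a × 7.14 g/cm³ = 10.43 g·m⁻²·a⁻¹
carbon steel: T>10 °C ⇒ hinge -0.054·(10.3−10) = -0.0162
  sulphur-dioxide contribution → 27.84 μm/a
  chloride contribution → 7.076 μm/a
  ⇒ r_corr(carbon steel) = 34.91 μm/a
  mass loss = 34.91 μm/a × 7.85 g/cm³ = 274.1 g·m⁻²·a⁻¹
Ordering by g·m⁻²·a⁻¹: carbon steel (274) > copper (11.8) > zinc (10.4)

["carbon steel", "copper", "zinc"]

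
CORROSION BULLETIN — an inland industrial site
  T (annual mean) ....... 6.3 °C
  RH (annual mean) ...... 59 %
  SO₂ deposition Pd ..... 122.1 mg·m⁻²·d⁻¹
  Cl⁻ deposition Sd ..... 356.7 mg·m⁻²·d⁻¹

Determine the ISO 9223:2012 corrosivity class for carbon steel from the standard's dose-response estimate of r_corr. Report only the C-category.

C4

carbon steel: T≤10 °C ⇒ hinge +0.150·(6.3−10) = -0.5550
  sulphur-dioxide contribution → 40.23 μm/a
  chloride contribution → 35.16 μm/a
  total first-year rate 75.38 μm/a
Category bounds: 50…80 μm/a bracket r_corr ⇒ C4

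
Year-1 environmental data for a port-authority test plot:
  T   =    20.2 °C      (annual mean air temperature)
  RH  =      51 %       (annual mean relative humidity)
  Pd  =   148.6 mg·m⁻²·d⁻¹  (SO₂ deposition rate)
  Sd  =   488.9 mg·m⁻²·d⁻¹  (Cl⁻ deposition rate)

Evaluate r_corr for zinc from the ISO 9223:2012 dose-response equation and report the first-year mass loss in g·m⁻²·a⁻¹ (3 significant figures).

zinc: f(T) = -0.071·(T−10) [T>10 °C] = -0.7242
  SO₂ term: 0.0129·148.6^0.44·exp(0.046·51-0.7242) = 0.5897
  Sd branch = 0.0175·Sd^0.57·e^(0.008·RH+0.085·T) = 4.998 μm/a
  r_corr = 0.5897 + 4.998 = 5.587 μm/a
Convert to mass loss: 5.587 μm/a × 7.14 g/cm³ = 39.89 g·m⁻²·a⁻¹

r_corr = 39.9 g·m⁻²·a⁻¹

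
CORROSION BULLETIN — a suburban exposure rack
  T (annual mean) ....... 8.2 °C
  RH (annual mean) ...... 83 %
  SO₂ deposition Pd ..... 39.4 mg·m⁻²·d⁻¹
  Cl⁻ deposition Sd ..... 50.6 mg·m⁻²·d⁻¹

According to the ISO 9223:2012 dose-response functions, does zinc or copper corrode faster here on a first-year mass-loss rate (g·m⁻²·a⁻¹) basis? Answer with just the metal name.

zinc

zinc: T≤10 °C ⇒ hinge +0.038·(8.2−10) = -0.0684
  SO₂ term: 0.0129·39.4^0.44·exp(0.046·83-0.0684) = 2.761
  Sd branch = 0.0175·Sd^0.57·e^(0.008·RH+0.085·T) = 0.639 μm/a
  sum: 2.761 + 0.639 → r_corr = 3.4 μm/a
  mass loss = 3.4 μm/a × 7.14 g/cm³ = 24.27 g·m⁻²·a⁻¹
copper: T≤10 °C ⇒ hinge +0.126·(8.2−10) = -0.2268
  Pd branch = 0.0053·Pd^0.26·e^(0.059·RH+f) = 1.47 μm/a
  Sd branch = 0.01025·Sd^0.27·e^(0.036·RH+0.049·T) = 0.877 μm/a
  sum: 1.47 + 0.877 → r_corr = 2.347 μm/a
  mass loss = 2.347 μm/a × 8.96 g/cm³ = 21.03 g·m⁻²·a⁻¹
Ordering by g·m⁻²·a⁻¹: zinc (24.3) > copper (21)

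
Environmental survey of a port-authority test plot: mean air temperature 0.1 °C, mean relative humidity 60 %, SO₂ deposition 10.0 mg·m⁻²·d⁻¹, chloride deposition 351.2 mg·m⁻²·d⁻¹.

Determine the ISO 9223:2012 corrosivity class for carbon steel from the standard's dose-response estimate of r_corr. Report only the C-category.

C3

carbon steel: T≤10 °C ⇒ hinge +0.150·(0.1−10) = -1.4850
  Pd branch = 1.77·Pd^0.52·e^(0.02·RH+f) = 4.408 μm/a
  Sd branch = 0.102·Sd^0.62·e^(0.033·RH+0.04·T) = 28.09 μm/a
  r_corr = 4.408 + 28.09 = 32.49 μm/a
32.5 μm/a falls in (25, 50] for carbon steel → category C3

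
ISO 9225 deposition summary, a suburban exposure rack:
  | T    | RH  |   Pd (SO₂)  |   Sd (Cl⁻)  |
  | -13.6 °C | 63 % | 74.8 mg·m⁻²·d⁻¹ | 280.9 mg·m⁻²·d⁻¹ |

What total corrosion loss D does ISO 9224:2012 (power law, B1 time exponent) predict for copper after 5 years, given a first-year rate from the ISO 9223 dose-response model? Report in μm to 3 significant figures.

copper: temperature factor f = +0.126·(-23.6) = -2.9736
  SO₂ term: 0.0053·74.8^0.26·exp(0.059·63-2.9736) = 0.03423
  Cl⁻ term: 0.01025·280.9^0.27·exp(0.036·63+0.049·-13.6) = 0.233
  r_corr = 0.03423 + 0.233 = 0.2672 μm/a
ISO 9224: D(t) = r_corr · t^b with b = 0.667 (copper, B1)
  D(5) = 0.2672 × 5^0.667 = 0.2672 × 2.926 = 0.7819 μm

D(5) = 0.782 μm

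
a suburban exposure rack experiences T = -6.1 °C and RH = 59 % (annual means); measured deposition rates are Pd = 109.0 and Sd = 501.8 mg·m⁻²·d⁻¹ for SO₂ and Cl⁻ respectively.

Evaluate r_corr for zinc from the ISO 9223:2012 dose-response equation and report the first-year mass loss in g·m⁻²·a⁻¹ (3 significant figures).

r_corr = 10.1 g·m⁻²·a⁻¹

zinc: f(T) = +0.038·(T−10) [T≤10 °C] = -0.6118
  SO₂ term: 0.0129·109.0^0.44·exp(0.046·59-0.6118) = 0.8318
  Sd branch = 0.0175·Sd^0.57·e^(0.008·RH+0.085·T) = 0.5783 μm/a
  r_corr = 0.8318 + 0.5783 = 1.41 μm/a
Convert to mass loss: 1.41 μm/a × 7.14 g/cm³ = 10.07 g·m⁻²·a⁻¹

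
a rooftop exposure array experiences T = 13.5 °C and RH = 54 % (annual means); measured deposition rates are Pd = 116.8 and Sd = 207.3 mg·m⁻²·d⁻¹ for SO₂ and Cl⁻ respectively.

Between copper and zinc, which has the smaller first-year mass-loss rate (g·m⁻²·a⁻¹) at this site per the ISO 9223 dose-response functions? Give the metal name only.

copper

copper: T>10 °C ⇒ hinge -0.080·(13.5−10) = -0.2800
  Pd branch = 0.0053·Pd^0.26·e^(0.059·RH+f) = 0.3341 μm/a
  Sd branch = 0.01025·Sd^0.27·e^(0.036·RH+0.049·T) = 0.5858 μm/a
  r_corr = 0.3341 + 0.5858 = 0.9199 μm/a
  mass loss = 0.9199 μm/a × 8.96 g/cm³ = 8.242 g·m⁻²·a⁻¹
zinc: temperature factor f = -0.071·(3.5) = -0.2485
  Pd branch = 0.0129·Pd^0.44·e^(0.046·RH+f) = 0.9798 μm/a
  Sd branch = 0.0175·Sd^0.57·e^(0.008·RH+0.085·T) = 1.776 μm/a
  r_corr = 0.9798 + 1.776 = 2.756 μm/a
  mass loss = 2.756 μm/a × 7.14 g/cm³ = 19.68 g·m⁻²·a⁻¹
Ordering by g·m⁻²·a⁻¹: zinc (19.7) > copper (8.24)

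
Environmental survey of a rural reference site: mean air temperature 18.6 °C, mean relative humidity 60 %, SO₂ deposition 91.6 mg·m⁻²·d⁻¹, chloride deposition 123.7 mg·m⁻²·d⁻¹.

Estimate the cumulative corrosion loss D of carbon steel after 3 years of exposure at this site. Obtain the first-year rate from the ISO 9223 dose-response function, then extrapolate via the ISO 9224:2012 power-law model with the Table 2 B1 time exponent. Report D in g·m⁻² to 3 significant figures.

carbon steel: T>10 °C ⇒ hinge -0.054·(18.6−10) = -0.4644
  SO₂ term: 1.77·91.6^0.52·exp(0.02·60-0.4644) = 38.69
  Cl⁻ term: 0.102·123.7^0.62·exp(0.033·60+0.04·18.6) = 30.82
  sum: 38.69 + 30.82 → r_corr = 69.52 μm/a
Long-term exponent b (ISO 9224 Table 2, B1) = 0.523
  D(3) = 69.52 × 3^0.523 = 69.52 × 1.776 = 123.5 μm
  Mass loss = 123.5 μm × 7.85 g/cm³ = 969.4 g·m⁻²

D(3) = 969 g·m⁻²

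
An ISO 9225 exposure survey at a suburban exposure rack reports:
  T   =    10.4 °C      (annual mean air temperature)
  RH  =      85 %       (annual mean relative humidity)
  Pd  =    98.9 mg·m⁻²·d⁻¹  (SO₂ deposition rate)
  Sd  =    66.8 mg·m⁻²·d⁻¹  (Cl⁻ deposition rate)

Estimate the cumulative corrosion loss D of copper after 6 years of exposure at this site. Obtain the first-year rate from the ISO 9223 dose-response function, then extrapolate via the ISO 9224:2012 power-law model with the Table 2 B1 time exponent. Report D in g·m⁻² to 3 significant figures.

copper: T>10 °C ⇒ hinge -0.080·(10.4−10) = -0.0320
  SO₂ term: 0.0053·98.9^0.26·exp(0.059·85-0.0320) = 2.553
  Sd branch = 0.01025·Sd^0.27·e^(0.036·RH+0.049·T) = 1.132 μm/a
  r_corr = 2.553 + 1.132 = 3.685 μm/a
ISO 9224: D(t) = r_corr · t^b with b = 0.667 (copper, B1)
  D(6) = 3.685 × 6^0.667 = 3.685 × 3.304 = 12.17 μm
  Mass loss = 12.17 μm × 8.96 g/cm³ = 109.1 g·m⁻²

D(6) = 109 g·m⁻²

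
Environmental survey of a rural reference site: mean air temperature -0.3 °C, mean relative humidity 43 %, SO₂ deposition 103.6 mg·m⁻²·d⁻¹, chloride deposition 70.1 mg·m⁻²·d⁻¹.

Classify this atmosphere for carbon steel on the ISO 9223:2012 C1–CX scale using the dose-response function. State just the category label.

carbon steel: T≤10 °C ⇒ hinge +0.150·(-0.3−10) = -1.5450
  sulphur-dioxide contribution → 9.965 μm/a
  chloride contribution → 5.808 μm/a
  total first-year rate 15.77 μm/a
Category bounds: 1.3…25 μm/a bracket r_corr ⇒ C2

C2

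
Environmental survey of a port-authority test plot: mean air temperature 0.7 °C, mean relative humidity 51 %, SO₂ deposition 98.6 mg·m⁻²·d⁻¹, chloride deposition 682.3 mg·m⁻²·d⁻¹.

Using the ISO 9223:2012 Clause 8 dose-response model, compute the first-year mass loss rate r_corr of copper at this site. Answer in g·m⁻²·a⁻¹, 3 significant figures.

r_corr = 4.45 g·m⁻²·a⁻¹

copper: temperature factor f = +0.126·(-9.3) = -1.1718
  SO₂ term: 0.0053·98.6^0.26·exp(0.059·51-1.1718) = 0.1098
  Sd branch = 0.01025·Sd^0.27·e^(0.036·RH+0.049·T) = 0.3874 μm/a
  r_corr = 0.1098 + 0.3874 = 0.4972 μm/a
Convert to mass loss: 0.4972 μm/a × 8.96 g/cm³ = 4.455 g·m⁻²·a⁻¹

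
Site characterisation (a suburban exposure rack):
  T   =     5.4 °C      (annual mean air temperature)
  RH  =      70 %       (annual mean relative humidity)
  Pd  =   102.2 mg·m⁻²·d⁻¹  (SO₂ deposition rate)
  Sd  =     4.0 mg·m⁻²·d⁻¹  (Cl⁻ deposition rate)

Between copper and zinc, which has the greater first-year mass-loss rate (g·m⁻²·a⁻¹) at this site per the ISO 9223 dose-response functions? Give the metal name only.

copper: T≤10 °C ⇒ hinge +0.126·(5.4−10) = -0.5796
  Pd branch = 0.0053·Pd^0.26·e^(0.059·RH+f) = 0.6147 μm/a
  Sd branch = 0.01025·Sd^0.27·e^(0.036·RH+0.049·T) = 0.2413 μm/a
  sum: 0.6147 + 0.2413 → r_corr = 0.856 μm/a
  mass loss = 0.856 μm/a × 8.96 g/cm³ = 7.67 g·m⁻²·a⁻¹
zinc: f(T) = +0.038·(T−10) [T≤10 °C] = -0.1748
  Pd branch = 0.0129·Pd^0.44·e^(0.046·RH+f) = 2.076 μm/a
  Sd branch = 0.0175·Sd^0.57·e^(0.008·RH+0.085·T) = 0.1068 μm/a
  r_corr = 2.076 + 0.1068 = 2.183 μm/a
  mass loss = 2.183 μm/a × 7.14 g/cm³ = 15.59 g·m⁻²·a⁻¹
Ordering by g·m⁻²·a⁻¹: zinc (15.6) > copper (7.67)

zinc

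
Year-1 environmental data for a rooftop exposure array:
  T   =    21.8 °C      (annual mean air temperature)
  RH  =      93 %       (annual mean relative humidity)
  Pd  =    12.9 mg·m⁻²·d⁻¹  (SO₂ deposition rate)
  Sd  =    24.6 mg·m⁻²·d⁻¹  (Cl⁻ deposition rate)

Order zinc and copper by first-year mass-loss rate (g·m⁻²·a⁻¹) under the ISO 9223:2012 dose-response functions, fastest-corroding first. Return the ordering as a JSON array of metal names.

zinc: temperature factor f = -0.071·(11.8) = -0.8378
  SO₂ term: 0.0129·12.9^0.44·exp(0.046·93-0.8378) = 1.24
  Sd branch = 0.0175·Sd^0.57·e^(0.008·RH+0.085·T) = 1.458 μm/a
  sum: 1.24 + 1.458 → r_corr = 2.698 μm/a
  mass loss = 2.698 μm/a × 7.14 g/cm³ = 19.26 g·m⁻²·a⁻¹
copper: temperature factor f = -0.080·(11.8) = -0.9440
  SO₂ term: 0.0053·12.9^0.26·exp(0.059·93-0.9440) = 0.9683
  Sd branch = 0.01025·Sd^0.27·e^(0.036·RH+0.049·T) = 2.015 μm/a
  r_corr = 0.9683 + 2.015 = 2.983 μm/a
  mass loss = 2.983 μm/a × 8.96 g/cm³ = 26.73 g·m⁻²·a⁻¹
Ordering by g·m⁻²·a⁻¹: copper (26.7) > zinc (19.3)

["copper", "zinc"]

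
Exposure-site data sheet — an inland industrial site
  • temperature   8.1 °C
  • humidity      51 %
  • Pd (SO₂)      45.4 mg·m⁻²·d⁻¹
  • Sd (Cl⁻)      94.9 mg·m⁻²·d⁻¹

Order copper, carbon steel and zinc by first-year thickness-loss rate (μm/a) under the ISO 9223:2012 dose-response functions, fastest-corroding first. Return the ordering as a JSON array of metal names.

copper: temperature factor f = +0.126·(-1.9) = -0.2394
  Pd branch = 0.0053·Pd^0.26·e^(0.059·RH+f) = 0.228 μm/a
  Sd branch = 0.01025·Sd^0.27·e^(0.036·RH+0.049·T) = 0.3268 μm/a
  r_corr = 0.228 + 0.3268 = 0.5548 μm/a
carbon steel: T≤10 °C ⇒ hinge +0.150·(8.1−10) = -0.2850
  Pd branch = 1.77·Pd^0.52·e^(0.02·RH+f) = 26.84 μm/a
  Cl⁻ term: 0.102·94.9^0.62·exp(0.033·51+0.04·8.1) = 12.77
  r_corr = 26.84 + 12.77 = 39.61 μm/a
zinc: f(T) = +0.038·(T−10) [T≤10 °C] = -0.0722
  SO₂ term: 0.0129·45.4^0.44·exp(0.046·51-0.0722) = 0.6717
  Sd branch = 0.0175·Sd^0.57·e^(0.008·RH+0.085·T) = 0.7019 μm/a
  sum: 0.6717 + 0.7019 → r_corr = 1.374 μm/a
Ordering by μm/a: carbon steel (39.6) > zinc (1.37) > copper (0.555)

["carbon steel", "zinc", "copper"]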